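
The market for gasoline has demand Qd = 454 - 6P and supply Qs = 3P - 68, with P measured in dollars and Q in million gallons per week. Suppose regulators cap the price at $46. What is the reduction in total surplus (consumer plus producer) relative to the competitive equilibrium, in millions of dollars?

324

Setting quantity demanded equal to quantity supplied, 454 - 6P = 3P - 68, gives P* = 58 and Q* = 106.
Since 46 < 58, the ceiling is binding.
At P = 46: Qd = 454 - 6·46 = 178 and Qs = 3·46 - 68 = 70.
Quantity traded falls to 70. At Q = 70 the demand price is (454 - 70)/6 = 64 and the supply price is (68 + 70)/3 = 46.
Deadweight loss = ½ · (64 - 46) · (106 - 70) = ½ · 18 · 36 = 324.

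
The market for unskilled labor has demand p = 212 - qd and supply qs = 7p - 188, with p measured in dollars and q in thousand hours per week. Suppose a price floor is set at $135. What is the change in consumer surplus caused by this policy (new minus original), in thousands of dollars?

Rearranging demand gives qd = 212 - p. Equilibrium: 212 - p = 7p - 188, so 400 = 8p and p* = 50, q* = 162.
The floor of 135 is above the equilibrium price 50, so it binds.
At p = 135: qd = 212 - 135 = 77 and qs = 7·135 - 188 = 757.
Consumer surplus without the control is ½ · (212 - 50) · 162 = 13122.
With the floor, consumers buy 77 units at 135, so CS = ½ · (212 - 135) · 77 = 2964.5.
Change in consumer surplus = 2964.5 - 13122 = -10157.5.

-10157.5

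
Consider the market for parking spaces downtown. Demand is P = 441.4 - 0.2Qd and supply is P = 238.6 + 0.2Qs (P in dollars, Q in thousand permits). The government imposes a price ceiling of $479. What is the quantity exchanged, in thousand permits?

507

Rearranging demand gives Qd = 2207 - 5P; rearranging supply gives Qs = 5P - 1193. Equilibrium: 2207 - 5P = 5P - 1193, so 3400 = 10P and P* = 340, Q* = 507.
The ceiling of 479 is above the equilibrium price 340, so it is not binding; the market clears at P* = 340, Q* = 507.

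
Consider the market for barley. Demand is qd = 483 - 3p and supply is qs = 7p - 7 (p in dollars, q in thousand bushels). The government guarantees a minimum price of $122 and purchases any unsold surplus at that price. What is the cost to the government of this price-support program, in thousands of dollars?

89060

In a free market, 483 - 3p = 7p - 7 gives the equilibrium p* = 49, q* = 336.
Because the floor (122) lies above the market-clearing price, it is binding.
At p = 122: qd = 483 - 3·122 = 117 and qs = 7·122 - 7 = 847.
Surplus = qs - qd = 730.
Government expenditure = surplus × support price = 730 × 122 = 89060.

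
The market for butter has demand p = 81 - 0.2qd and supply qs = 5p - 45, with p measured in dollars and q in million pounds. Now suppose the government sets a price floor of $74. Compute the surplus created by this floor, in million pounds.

Rearranging demand gives qd = 405 - 5p. In a free market, 405 - 5p = 5p - 45 gives the equilibrium p* = 45, q* = 180.
The floor of 74 is above the equilibrium price 45, so it binds.
At p = 74: qd = 405 - 5·74 = 35 and qs = 5·74 - 45 = 325.
Surplus = qs - qd = 325 - 35 = 290.

290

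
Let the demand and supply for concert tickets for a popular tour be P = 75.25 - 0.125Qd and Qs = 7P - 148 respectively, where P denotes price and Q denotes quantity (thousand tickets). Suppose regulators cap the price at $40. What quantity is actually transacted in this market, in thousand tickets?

132

Rearranging demand gives Qd = 602 - 8P. In a free market, 602 - 8P = 7P - 148 gives the equilibrium P* = 50, Q* = 202.
Since 40 < 50, the ceiling is binding.
At P = 40: Qd = 602 - 8·40 = 282 and Qs = 7·40 - 148 = 132.
The quantity actually transacted is the short side, supply: 132.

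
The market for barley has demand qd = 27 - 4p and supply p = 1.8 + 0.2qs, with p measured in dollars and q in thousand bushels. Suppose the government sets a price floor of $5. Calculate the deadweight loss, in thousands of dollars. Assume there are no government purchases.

Rearranging supply gives qs = 5p - 9. Setting quantity demanded equal to quantity supplied, 27 - 4p = 5p - 9, gives p* = 4 and q* = 11.
Because the floor (5) lies above the market-clearing price, it is binding.
At p = 5: qd = 27 - 4·5 = 7 and qs = 5·5 - 9 = 16.
Quantity traded falls to 7. At q = 7 the demand price is (27 - 7)/4 = 5 and the supply price is (9 + 7)/5 = 3.2.
Deadweight loss = ½ · (5 - 3.2) · (11 - 7) = ½ · 1.8 · 4 = 3.6.

3.6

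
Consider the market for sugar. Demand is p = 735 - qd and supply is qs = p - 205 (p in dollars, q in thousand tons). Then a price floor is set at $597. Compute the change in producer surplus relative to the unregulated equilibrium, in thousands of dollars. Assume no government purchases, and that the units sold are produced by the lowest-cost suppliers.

9461.5

Rearranging demand gives qd = 735 - p. In a free market, 735 - p = p - 205 gives the equilibrium p* = 470, q* = 265.
Because the floor (597) lies above the market-clearing price, it is binding.
At p = 597: qd = 735 - 597 = 138 and qs = 597 - 205 = 392.
Producer surplus without the control is ½ · (470 - 205) · 265 = 35112.5.
With the floor, 138 units are sold at 597. The supply price at q = 138 is 343, so PS = ½ · [(597 - 205) + (597 - 343)] · 138 = 44574.
Change in producer surplus = 44574 - 35112.5 = 9461.5.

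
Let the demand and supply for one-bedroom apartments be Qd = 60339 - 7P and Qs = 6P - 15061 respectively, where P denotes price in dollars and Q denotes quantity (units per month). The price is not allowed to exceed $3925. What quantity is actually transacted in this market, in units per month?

Equilibrium: 60339 - 7P = 6P - 15061, so 75400 = 13P and P* = 5800, Q* = 19739.
Because the ceiling (3925) lies below the market-clearing price, it is binding.
At P = 3925: Qd = 60339 - 7·3925 = 32864 and Qs = 6·3925 - 15061 = 8489.
The quantity actually transacted is the short side, supply: 8489.

8489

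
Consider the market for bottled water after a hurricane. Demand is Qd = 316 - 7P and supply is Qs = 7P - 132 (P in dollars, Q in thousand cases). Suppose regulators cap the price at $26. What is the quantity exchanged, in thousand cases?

Setting quantity demanded equal to quantity supplied, 316 - 7P = 7P - 132, gives P* = 32 and Q* = 92.
Since 26 < 32, the ceiling is binding.
At P = 26: Qd = 316 - 7·26 = 134 and Qs = 7·26 - 132 = 50.
The quantity actually transacted is the short side, supply: 50.

50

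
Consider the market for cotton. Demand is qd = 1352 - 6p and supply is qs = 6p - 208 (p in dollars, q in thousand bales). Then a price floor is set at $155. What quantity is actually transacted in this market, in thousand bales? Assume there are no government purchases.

422

Equilibrium: 1352 - 6p = 6p - 208, so 1560 = 12p and p* = 130, q* = 572.
The floor of 155 is above the equilibrium price 130, so it binds.
At p = 155: qd = 1352 - 6·155 = 422 and qs = 6·155 - 208 = 722.
The quantity actually transacted is the short side, demand: 422.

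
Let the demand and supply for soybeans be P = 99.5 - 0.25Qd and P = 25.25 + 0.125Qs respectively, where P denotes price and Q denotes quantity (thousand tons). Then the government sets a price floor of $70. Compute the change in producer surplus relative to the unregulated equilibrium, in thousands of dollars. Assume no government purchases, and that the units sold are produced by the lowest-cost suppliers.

1960

Rearranging demand gives Qd = 398 - 4P; rearranging supply gives Qs = 8P - 202. Equilibrium: 398 - 4P = 8P - 202, so 600 = 12P and P* = 50, Q* = 198.
Since 70 > 50, the floor is binding.
At P = 70: Qd = 398 - 4·70 = 118 and Qs = 8·70 - 202 = 358.
Producer surplus without the control is ½ · (50 - 25.25) · 198 = 2450.25.
With the floor, 118 units are sold at 70. The supply price at Q = 118 is 40, so PS = ½ · [(70 - 25.25) + (70 - 40)] · 118 = 4410.25.
Change in producer surplus = 4410.25 - 2450.25 = 1960.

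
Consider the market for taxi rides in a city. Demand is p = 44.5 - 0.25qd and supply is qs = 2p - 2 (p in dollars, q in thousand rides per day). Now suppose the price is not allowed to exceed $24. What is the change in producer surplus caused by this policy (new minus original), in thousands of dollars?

-312

Rearranging demand gives qd = 178 - 4p. In a free market, 178 - 4p = 2p - 2 gives the equilibrium p* = 30, q* = 58.
Because the ceiling (24) lies below the market-clearing price, it is binding.
At p = 24: qd = 178 - 4·24 = 82 and qs = 2·24 - 2 = 46.
Producer surplus without the control is ½ · (30 - 1) · 58 = 841.
With the ceiling, producers sell 46 units at 24, so PS = ½ · (24 - 1) · 46 = 529.
Change in producer surplus = 529 - 841 = -312.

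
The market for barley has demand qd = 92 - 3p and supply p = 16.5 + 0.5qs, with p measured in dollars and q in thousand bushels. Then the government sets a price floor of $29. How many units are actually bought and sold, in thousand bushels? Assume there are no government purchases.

5

Rearranging supply gives qs = 2p - 33. In a free market, 92 - 3p = 2p - 33 gives the equilibrium p* = 25, q* = 17.
Since 29 > 25, the floor is binding.
At p = 29: qd = 92 - 3·29 = 5 and qs = 2·29 - 33 = 25.
The quantity actually transacted is the short side, demand: 5.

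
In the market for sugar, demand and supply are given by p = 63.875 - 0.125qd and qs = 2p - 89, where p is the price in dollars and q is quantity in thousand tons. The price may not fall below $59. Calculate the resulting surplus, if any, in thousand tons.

Rearranging demand gives qd = 511 - 8p. Equilibrium: 511 - 8p = 2p - 89, so 600 = 10p and p* = 60, q* = 31.
Since 59 is below p* = 60, the floor does not bind and the free-market outcome prevails.
Since the control does not bind, there is no surplus.

0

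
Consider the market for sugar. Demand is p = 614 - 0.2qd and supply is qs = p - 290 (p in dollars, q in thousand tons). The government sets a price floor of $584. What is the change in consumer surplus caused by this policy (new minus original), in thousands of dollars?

Rearranging demand gives qd = 3070 - 5p. Without the control the market clears where 3070 - 5p = p - 290, i.e. p* = 560 and q* = 270.
The floor of 584 is above the equilibrium price 560, so it binds.
At p = 584: qd = 3070 - 5·584 = 150 and qs = 584 - 290 = 294.
Consumer surplus without the control is ½ · (614 - 560) · 270 = 7290.
With the floor, consumers buy 150 units at 584, so CS = ½ · (614 - 584) · 150 = 2250.
Change in consumer surplus = 2250 - 7290 = -5040.

-5040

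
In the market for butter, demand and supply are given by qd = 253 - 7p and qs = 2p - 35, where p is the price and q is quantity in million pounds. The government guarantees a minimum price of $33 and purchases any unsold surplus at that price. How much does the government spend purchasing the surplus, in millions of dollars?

Equilibrium: 253 - 7p = 2p - 35, so 288 = 9p and p* = 32, q* = 29.
Since 33 > 32, the floor is binding.
At p = 33: qd = 253 - 7·33 = 22 and qs = 2·33 - 35 = 31.
Surplus = qs - qd = 9.
Government expenditure = surplus × support price = 9 × 33 = 297.

297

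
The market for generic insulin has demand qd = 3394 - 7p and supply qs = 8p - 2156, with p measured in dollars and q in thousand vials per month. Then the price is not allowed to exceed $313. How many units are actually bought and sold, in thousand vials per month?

348

Without the control the market clears where 3394 - 7p = 8p - 2156, i.e. p* = 370 and q* = 804.
The ceiling of 313 is below the equilibrium price 370, so it binds.
At p = 313: qd = 3394 - 7·313 = 1203 and qs = 8·313 - 2156 = 348.
The quantity actually transacted is the short side, supply: 348.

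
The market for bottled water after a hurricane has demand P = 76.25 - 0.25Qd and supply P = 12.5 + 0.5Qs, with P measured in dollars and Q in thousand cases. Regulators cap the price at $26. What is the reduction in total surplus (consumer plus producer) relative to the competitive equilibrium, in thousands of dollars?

1261.5

Rearranging demand gives Qd = 305 - 4P; rearranging supply gives Qs = 2P - 25. Setting quantity demanded equal to quantity supplied, 305 - 4P = 2P - 25, gives P* = 55 and Q* = 85.
The ceiling of 26 is below the equilibrium price 55, so it binds.
At P = 26: Qd = 305 - 4·26 = 201 and Qs = 2·26 - 25 = 27.
Quantity traded falls to 27. At Q = 27 the demand price is (305 - 27)/4 = 69.5 and the supply price is (25 + 27)/2 = 26.
Deadweight loss = ½ · (69.5 - 26) · (85 - 27) = ½ · 43.5 · 58 = 1261.5.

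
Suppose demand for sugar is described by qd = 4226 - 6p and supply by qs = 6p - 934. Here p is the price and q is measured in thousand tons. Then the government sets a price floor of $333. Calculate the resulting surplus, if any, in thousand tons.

0

Setting quantity demanded equal to quantity supplied, 4226 - 6p = 6p - 934, gives p* = 430 and q* = 1646.
The floor of 333 is below the equilibrium price 430, so it is not binding; the market clears at p* = 430, q* = 1646.
Since the control does not bind, there is no surplus.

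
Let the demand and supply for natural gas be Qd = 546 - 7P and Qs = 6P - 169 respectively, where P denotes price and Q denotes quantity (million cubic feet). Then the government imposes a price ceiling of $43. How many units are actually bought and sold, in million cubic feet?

89

Equilibrium: 546 - 7P = 6P - 169, so 715 = 13P and P* = 55, Q* = 161.
Since 43 < 55, the ceiling is binding.
At P = 43: Qd = 546 - 7·43 = 245 and Qs = 6·43 - 169 = 89.
The quantity actually transacted is the short side, supply: 89.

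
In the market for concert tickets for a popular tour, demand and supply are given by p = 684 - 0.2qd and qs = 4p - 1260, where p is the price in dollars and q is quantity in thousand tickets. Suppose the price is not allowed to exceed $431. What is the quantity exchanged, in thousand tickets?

464

Rearranging demand gives qd = 3420 - 5p. Without the control the market clears where 3420 - 5p = 4p - 1260, i.e. p* = 520 and q* = 820.
Because the ceiling (431) lies below the market-clearing price, it is binding.
At p = 431: qd = 3420 - 5·431 = 1265 and qs = 4·431 - 1260 = 464.
The quantity actually transacted is the short side, supply: 464.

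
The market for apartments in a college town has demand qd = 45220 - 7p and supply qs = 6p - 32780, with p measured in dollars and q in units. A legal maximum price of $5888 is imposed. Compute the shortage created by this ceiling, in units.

Setting quantity demanded equal to quantity supplied, 45220 - 7p = 6p - 32780, gives p* = 6000 and q* = 3220.
Since 5888 < 6000, the ceiling is binding.
At p = 5888: qd = 45220 - 7·5888 = 4004 and qs = 6·5888 - 32780 = 2548.
Shortage = qd - qs = 4004 - 2548 = 1456.

1456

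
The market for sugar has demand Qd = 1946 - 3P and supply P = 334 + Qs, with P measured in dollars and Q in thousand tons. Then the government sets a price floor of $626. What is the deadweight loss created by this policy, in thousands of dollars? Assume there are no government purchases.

Rearranging supply gives Qs = P - 334. Setting quantity demanded equal to quantity supplied, 1946 - 3P = P - 334, gives P* = 570 and Q* = 236.
Since 626 > 570, the floor is binding.
At P = 626: Qd = 1946 - 3·626 = 68 and Qs = 626 - 334 = 292.
Quantity traded falls to 68. At Q = 68 the demand price is (1946 - 68)/3 = 626 and the supply price is 334 + 68 = 402.
Deadweight loss = ½ · (626 - 402) · (236 - 68) = ½ · 224 · 168 = 18816.

18816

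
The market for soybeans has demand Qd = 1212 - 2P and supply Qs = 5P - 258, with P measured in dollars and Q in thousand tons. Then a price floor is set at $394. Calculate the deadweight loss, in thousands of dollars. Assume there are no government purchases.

47398.4

Without the control the market clears where 1212 - 2P = 5P - 258, i.e. P* = 210 and Q* = 792.
Since 394 > 210, the floor is binding.
At P = 394: Qd = 1212 - 2·394 = 424 and Qs = 5·394 - 258 = 1712.
Quantity traded falls to 424. At Q = 424 the demand price is (1212 - 424)/2 = 394 and the supply price is (258 + 424)/5 = 136.4.
Deadweight loss = ½ · (394 - 136.4) · (792 - 424) = ½ · 257.6 · 368 = 47398.4.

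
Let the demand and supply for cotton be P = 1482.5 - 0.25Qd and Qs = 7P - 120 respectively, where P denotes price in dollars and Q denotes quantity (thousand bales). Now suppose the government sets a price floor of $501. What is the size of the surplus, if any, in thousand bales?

0

Rearranging demand gives Qd = 5930 - 4P. In a free market, 5930 - 4P = 7P - 120 gives the equilibrium P* = 550, Q* = 3730.
The floor of 501 is below the equilibrium price 550, so it is not binding; the market clears at P* = 550, Q* = 3730.
Since the control does not bind, there is no surplus.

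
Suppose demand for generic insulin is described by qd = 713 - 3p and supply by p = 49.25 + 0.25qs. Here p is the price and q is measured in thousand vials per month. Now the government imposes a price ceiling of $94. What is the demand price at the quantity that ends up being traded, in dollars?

Rearranging supply gives qs = 4p - 197. In a free market, 713 - 3p = 4p - 197 gives the equilibrium p* = 130, q* = 323.
Since 94 < 130, the ceiling is binding.
At p = 94: qd = 713 - 3·94 = 431 and qs = 4·94 - 197 = 179.
Only 179 units reach the market. On the demand curve, the marginal buyer's willingness to pay at q = 179 is (713 - 179)/3 = 178.

178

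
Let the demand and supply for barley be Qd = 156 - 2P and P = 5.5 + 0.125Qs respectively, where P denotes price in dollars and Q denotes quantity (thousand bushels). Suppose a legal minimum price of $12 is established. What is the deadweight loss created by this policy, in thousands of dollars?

0

Rearranging supply gives Qs = 8P - 44. Setting quantity demanded equal to quantity supplied, 156 - 2P = 8P - 44, gives P* = 20 and Q* = 116.
The floor of 12 is below the equilibrium price 20, so it is not binding; the market clears at P* = 20, Q* = 116.
Since the control does not bind, no trades are prevented and deadweight loss is zero.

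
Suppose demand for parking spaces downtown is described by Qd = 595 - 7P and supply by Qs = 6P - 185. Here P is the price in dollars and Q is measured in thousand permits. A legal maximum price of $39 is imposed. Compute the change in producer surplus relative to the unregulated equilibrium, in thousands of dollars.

-2352

Setting quantity demanded equal to quantity supplied, 595 - 7P = 6P - 185, gives P* = 60 and Q* = 175.
Because the ceiling (39) lies below the market-clearing price, it is binding.
At P = 39: Qd = 595 - 7·39 = 322 and Qs = 6·39 - 185 = 49.
Producer surplus without the control is ½ · (60 - 185/6) · 175 = 30625/12.
With the ceiling, producers sell 49 units at 39, so PS = ½ · (39 - 185/6) · 49 = 2401/12.
Change in producer surplus = 2401/12 - 30625/12 = -2352.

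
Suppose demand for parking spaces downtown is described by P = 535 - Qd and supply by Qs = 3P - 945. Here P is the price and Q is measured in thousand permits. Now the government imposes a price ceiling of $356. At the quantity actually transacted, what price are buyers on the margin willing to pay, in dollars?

412

Rearranging demand gives Qd = 535 - P. In a free market, 535 - P = 3P - 945 gives the equilibrium P* = 370, Q* = 165.
Because the ceiling (356) lies below the market-clearing price, it is binding.
At P = 356: Qd = 535 - 356 = 179 and Qs = 3·356 - 945 = 123.
Only 123 units reach the market. On the demand curve, the marginal buyer's willingness to pay at Q = 123 is (535 - 123) = 412.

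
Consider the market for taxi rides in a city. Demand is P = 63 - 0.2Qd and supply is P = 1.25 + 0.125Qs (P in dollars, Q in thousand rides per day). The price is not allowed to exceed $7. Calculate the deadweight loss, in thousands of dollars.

Rearranging demand gives Qd = 315 - 5P; rearranging supply gives Qs = 8P - 10. Without the control the market clears where 315 - 5P = 8P - 10, i.e. P* = 25 and Q* = 190.
Since 7 < 25, the ceiling is binding.
At P = 7: Qd = 315 - 5·7 = 280 and Qs = 8·7 - 10 = 46.
Quantity traded falls to 46. At Q = 46 the demand price is (315 - 46)/5 = 53.8 and the supply price is (10 + 46)/8 = 7.
Deadweight loss = ½ · (53.8 - 7) · (190 - 46) = ½ · 46.8 · 144 = 3369.6.

3369.6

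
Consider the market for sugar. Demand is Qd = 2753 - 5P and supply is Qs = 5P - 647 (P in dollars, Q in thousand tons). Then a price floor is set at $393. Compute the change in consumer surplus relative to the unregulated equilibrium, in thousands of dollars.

-48786.5

Setting quantity demanded equal to quantity supplied, 2753 - 5P = 5P - 647, gives P* = 340 and Q* = 1053.
Since 393 > 340, the floor is binding.
At P = 393: Qd = 2753 - 5·393 = 788 and Qs = 5·393 - 647 = 1318.
Consumer surplus without the control is ½ · (550.6 - 340) · 1053 = 110880.9.
With the floor, consumers buy 788 units at 393, so CS = ½ · (550.6 - 393) · 788 = 62094.4.
Change in consumer surplus = 62094.4 - 110880.9 = -48786.5.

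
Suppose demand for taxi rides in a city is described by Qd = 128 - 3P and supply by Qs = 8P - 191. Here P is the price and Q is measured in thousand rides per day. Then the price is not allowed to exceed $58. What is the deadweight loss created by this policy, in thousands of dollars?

0

Equilibrium: 128 - 3P = 8P - 191, so 319 = 11P and P* = 29, Q* = 41.
Since 58 is above P* = 29, the ceiling does not bind and the free-market outcome prevails.
Since the control does not bind, no trades are prevented and deadweight loss is zero.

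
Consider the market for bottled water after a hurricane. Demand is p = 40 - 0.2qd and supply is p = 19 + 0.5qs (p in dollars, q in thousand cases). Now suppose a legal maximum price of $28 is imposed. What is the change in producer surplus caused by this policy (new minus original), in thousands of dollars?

Rearranging demand gives qd = 200 - 5p; rearranging supply gives qs = 2p - 38. Equilibrium: 200 - 5p = 2p - 38, so 238 = 7p and p* = 34, q* = 30.
The ceiling of 28 is below the equilibrium price 34, so it binds.
At p = 28: qd = 200 - 5·28 = 60 and qs = 2·28 - 38 = 18.
Producer surplus without the control is ½ · (34 - 19) · 30 = 225.
With the ceiling, producers sell 18 units at 28, so PS = ½ · (28 - 19) · 18 = 81.
Change in producer surplus = 81 - 225 = -144.

-144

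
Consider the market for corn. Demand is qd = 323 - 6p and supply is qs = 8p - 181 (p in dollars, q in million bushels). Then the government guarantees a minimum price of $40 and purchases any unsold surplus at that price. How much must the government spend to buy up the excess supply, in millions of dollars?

2240

Equilibrium: 323 - 6p = 8p - 181, so 504 = 14p and p* = 36, q* = 107.
Since 40 > 36, the floor is binding.
At p = 40: qd = 323 - 6·40 = 83 and qs = 8·40 - 181 = 139.
Surplus = qs - qd = 56.
Government expenditure = surplus × support price = 56 × 40 = 2240.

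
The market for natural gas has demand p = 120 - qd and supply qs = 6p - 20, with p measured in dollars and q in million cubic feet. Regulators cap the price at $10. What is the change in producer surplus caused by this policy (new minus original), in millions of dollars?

Rearranging demand gives qd = 120 - p. In a free market, 120 - p = 6p - 20 gives the equilibrium p* = 20, q* = 100.
Since 10 < 20, the ceiling is binding.
At p = 10: qd = 120 - 10 = 110 and qs = 6·10 - 20 = 40.
Producer surplus without the control is ½ · (20 - 10/3) · 100 = 2500/3.
With the ceiling, producers sell 40 units at 10, so PS = ½ · (10 - 10/3) · 40 = 400/3.
Change in producer surplus = 400/3 - 2500/3 = -700.

-700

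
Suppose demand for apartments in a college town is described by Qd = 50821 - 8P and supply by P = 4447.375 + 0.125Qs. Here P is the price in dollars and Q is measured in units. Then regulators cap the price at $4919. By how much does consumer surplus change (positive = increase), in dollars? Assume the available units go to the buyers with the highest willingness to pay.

889369

Rearranging supply gives Qs = 8P - 35579. In a free market, 50821 - 8P = 8P - 35579 gives the equilibrium P* = 5400, Q* = 7621.
The ceiling of 4919 is below the equilibrium price 5400, so it binds.
At P = 4919: Qd = 50821 - 8·4919 = 11469 and Qs = 8·4919 - 35579 = 3773.
Consumer surplus without the control is ½ · (6352.625 - 5400) · 7621 = 3629977.5625.
With the ceiling, 3773 units are sold at 4919 (assume they go to the highest-value buyers). The demand price at Q = 3773 is 5881, so CS = ½ · [(6352.625 - 4919) + (5881 - 4919)] · 3773 = 4519346.5625.
Change in consumer surplus = 4519346.5625 - 3629977.5625 = 889369.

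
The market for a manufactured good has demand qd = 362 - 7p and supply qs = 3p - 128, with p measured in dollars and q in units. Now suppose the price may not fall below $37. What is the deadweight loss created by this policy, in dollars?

0

Setting quantity demanded equal to quantity supplied, 362 - 7p = 3p - 128, gives p* = 49 and q* = 19.
Since 37 is below p* = 49, the floor does not bind and the free-market outcome prevails.
Since the control does not bind, no trades are prevented and deadweight loss is zero.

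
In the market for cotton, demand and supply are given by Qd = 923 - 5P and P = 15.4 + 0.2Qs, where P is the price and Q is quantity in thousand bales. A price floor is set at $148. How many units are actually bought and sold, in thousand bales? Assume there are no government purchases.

183

Rearranging supply gives Qs = 5P - 77. Setting quantity demanded equal to quantity supplied, 923 - 5P = 5P - 77, gives P* = 100 and Q* = 423.
Since 148 > 100, the floor is binding.
At P = 148: Qd = 923 - 5·148 = 183 and Qs = 5·148 - 77 = 663.
The quantity actually transacted is the short side, demand: 183.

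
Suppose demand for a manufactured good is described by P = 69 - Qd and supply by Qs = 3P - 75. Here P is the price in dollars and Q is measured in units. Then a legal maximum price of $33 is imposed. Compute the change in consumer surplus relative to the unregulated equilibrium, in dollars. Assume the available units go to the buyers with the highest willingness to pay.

Rearranging demand gives Qd = 69 - P. Equilibrium: 69 - P = 3P - 75, so 144 = 4P and P* = 36, Q* = 33.
Because the ceiling (33) lies below the market-clearing price, it is binding.
At P = 33: Qd = 69 - 33 = 36 and Qs = 3·33 - 75 = 24.
Consumer surplus without the control is ½ · (69 - 36) · 33 = 544.5.
With the ceiling, 24 units are sold at 33 (assume they go to the highest-value buyers). The demand price at Q = 24 is 45, so CS = ½ · [(69 - 33) + (45 - 33)] · 24 = 576.
Change in consumer surplus = 576 - 544.5 = 31.5.

31.5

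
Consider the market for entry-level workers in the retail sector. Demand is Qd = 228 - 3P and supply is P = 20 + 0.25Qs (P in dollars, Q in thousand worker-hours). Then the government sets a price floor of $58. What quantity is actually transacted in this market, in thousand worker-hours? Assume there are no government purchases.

Rearranging supply gives Qs = 4P - 80. Setting quantity demanded equal to quantity supplied, 228 - 3P = 4P - 80, gives P* = 44 and Q* = 96.
The floor of 58 is above the equilibrium price 44, so it binds.
At P = 58: Qd = 228 - 3·58 = 54 and Qs = 4·58 - 80 = 152.
The quantity actually transacted is the short side, demand: 54.

54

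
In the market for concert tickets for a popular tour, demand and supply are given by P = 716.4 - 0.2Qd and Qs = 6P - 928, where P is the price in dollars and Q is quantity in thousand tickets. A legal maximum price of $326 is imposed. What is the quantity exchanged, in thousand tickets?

1028

Rearranging demand gives Qd = 3582 - 5P. Setting quantity demanded equal to quantity supplied, 3582 - 5P = 6P - 928, gives P* = 410 and Q* = 1532.
Because the ceiling (326) lies below the market-clearing price, it is binding.
At P = 326: Qd = 3582 - 5·326 = 1952 and Qs = 6·326 - 928 = 1028.
The quantity actually transacted is the short side, supply: 1028.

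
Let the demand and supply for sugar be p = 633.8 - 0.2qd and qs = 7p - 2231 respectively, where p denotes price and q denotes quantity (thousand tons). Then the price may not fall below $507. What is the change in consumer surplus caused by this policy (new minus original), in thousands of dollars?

-44260.5

Rearranging demand gives qd = 3169 - 5p. Without the control the market clears where 3169 - 5p = 7p - 2231, i.e. p* = 450 and q* = 919.
The floor of 507 is above the equilibrium price 450, so it binds.
At p = 507: qd = 3169 - 5·507 = 634 and qs = 7·507 - 2231 = 1318.
Consumer surplus without the control is ½ · (633.8 - 450) · 919 = 84456.1.
With the floor, consumers buy 634 units at 507, so CS = ½ · (633.8 - 507) · 634 = 40195.6.
Change in consumer surplus = 40195.6 - 84456.1 = -44260.5.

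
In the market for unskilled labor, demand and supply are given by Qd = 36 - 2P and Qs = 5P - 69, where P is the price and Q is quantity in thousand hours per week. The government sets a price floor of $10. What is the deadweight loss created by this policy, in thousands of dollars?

0

Setting quantity demanded equal to quantity supplied, 36 - 2P = 5P - 69, gives P* = 15 and Q* = 6.
Since 10 is below P* = 15, the floor does not bind and the free-market outcome prevails.
Since the control does not bind, no trades are prevented and deadweight loss is zero.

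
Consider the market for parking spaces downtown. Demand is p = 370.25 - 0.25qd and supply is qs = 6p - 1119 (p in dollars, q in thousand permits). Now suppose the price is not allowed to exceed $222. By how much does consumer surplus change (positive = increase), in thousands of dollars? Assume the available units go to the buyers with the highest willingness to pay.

Rearranging demand gives qd = 1481 - 4p. Equilibrium: 1481 - 4p = 6p - 1119, so 2600 = 10p and p* = 260, q* = 441.
Since 222 < 260, the ceiling is binding.
At p = 222: qd = 1481 - 4·222 = 593 and qs = 6·222 - 1119 = 213.
Consumer surplus without the control is ½ · (370.25 - 260) · 441 = 24310.125.
With the ceiling, 213 units are sold at 222 (assume they go to the highest-value buyers). The demand price at q = 213 is 317, so CS = ½ · [(370.25 - 222) + (317 - 222)] · 213 = 25906.125.
Change in consumer surplus = 25906.125 - 24310.125 = 1596.

1596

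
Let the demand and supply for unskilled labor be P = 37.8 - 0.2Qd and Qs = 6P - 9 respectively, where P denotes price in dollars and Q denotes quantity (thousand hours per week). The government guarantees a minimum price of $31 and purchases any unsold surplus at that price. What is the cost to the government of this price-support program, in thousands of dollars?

Rearranging demand gives Qd = 189 - 5P. Setting quantity demanded equal to quantity supplied, 189 - 5P = 6P - 9, gives P* = 18 and Q* = 99.
Since 31 > 18, the floor is binding.
At P = 31: Qd = 189 - 5·31 = 34 and Qs = 6·31 - 9 = 177.
Surplus = Qs - Qd = 143.
Government expenditure = surplus × support price = 143 × 31 = 4433.

4433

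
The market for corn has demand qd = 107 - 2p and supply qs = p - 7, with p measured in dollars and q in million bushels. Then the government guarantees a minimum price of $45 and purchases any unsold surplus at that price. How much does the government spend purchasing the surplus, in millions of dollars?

Equilibrium: 107 - 2p = p - 7, so 114 = 3p and p* = 38, q* = 31.
Since 45 > 38, the floor is binding.
At p = 45: qd = 107 - 2·45 = 17 and qs = 45 - 7 = 38.
Surplus = qs - qd = 21.
Government expenditure = surplus × support price = 21 × 45 = 945.

945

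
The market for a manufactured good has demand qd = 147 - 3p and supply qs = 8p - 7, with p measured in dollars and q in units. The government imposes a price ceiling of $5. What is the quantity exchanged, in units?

33

Setting quantity demanded equal to quantity supplied, 147 - 3p = 8p - 7, gives p* = 14 and q* = 105.
Because the ceiling (5) lies below the market-clearing price, it is binding.
At p = 5: qd = 147 - 3·5 = 132 and qs = 8·5 - 7 = 33.
The quantity actually transacted is the short side, supply: 33.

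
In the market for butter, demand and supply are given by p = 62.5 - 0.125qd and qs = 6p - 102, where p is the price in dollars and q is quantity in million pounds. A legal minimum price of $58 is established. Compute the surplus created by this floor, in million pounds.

Rearranging demand gives qd = 500 - 8p. Setting quantity demanded equal to quantity supplied, 500 - 8p = 6p - 102, gives p* = 43 and q* = 156.
The floor of 58 is above the equilibrium price 43, so it binds.
At p = 58: qd = 500 - 8·58 = 36 and qs = 6·58 - 102 = 246.
Surplus = qs - qd = 246 - 36 = 210.

210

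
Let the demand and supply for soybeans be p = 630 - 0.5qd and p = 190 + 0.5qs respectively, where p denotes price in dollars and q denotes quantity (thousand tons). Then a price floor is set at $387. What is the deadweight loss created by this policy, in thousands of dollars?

0

Rearranging demand gives qd = 1260 - 2p; rearranging supply gives qs = 2p - 380. Setting quantity demanded equal to quantity supplied, 1260 - 2p = 2p - 380, gives p* = 410 and q* = 440.
The floor of 387 is below the equilibrium price 410, so it is not binding; the market clears at p* = 410, q* = 440.
Since the control does not bind, no trades are prevented and deadweight loss is zero.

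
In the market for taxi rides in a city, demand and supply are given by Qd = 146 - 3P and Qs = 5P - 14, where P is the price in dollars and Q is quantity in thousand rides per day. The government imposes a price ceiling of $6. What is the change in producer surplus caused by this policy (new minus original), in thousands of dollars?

Setting quantity demanded equal to quantity supplied, 146 - 3P = 5P - 14, gives P* = 20 and Q* = 86.
Since 6 < 20, the ceiling is binding.
At P = 6: Qd = 146 - 3·6 = 128 and Qs = 5·6 - 14 = 16.
Producer surplus without the control is ½ · (20 - 2.8) · 86 = 739.6.
With the ceiling, producers sell 16 units at 6, so PS = ½ · (6 - 2.8) · 16 = 25.6.
Change in producer surplus = 25.6 - 739.6 = -714.

-714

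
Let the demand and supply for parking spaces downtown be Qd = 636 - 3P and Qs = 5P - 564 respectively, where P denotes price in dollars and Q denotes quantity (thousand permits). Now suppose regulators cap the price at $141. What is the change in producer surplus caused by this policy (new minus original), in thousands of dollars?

Setting quantity demanded equal to quantity supplied, 636 - 3P = 5P - 564, gives P* = 150 and Q* = 186.
The ceiling of 141 is below the equilibrium price 150, so it binds.
At P = 141: Qd = 636 - 3·141 = 213 and Qs = 5·141 - 564 = 141.
Producer surplus without the control is ½ · (150 - 112.8) · 186 = 3459.6.
With the ceiling, producers sell 141 units at 141, so PS = ½ · (141 - 112.8) · 141 = 1988.1.
Change in producer surplus = 1988.1 - 3459.6 = -1471.5.

-1471.5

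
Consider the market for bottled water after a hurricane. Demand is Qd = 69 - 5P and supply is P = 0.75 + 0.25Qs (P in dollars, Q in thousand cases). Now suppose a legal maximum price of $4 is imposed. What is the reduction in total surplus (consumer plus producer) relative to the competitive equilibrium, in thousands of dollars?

Rearranging supply gives Qs = 4P - 3. Equilibrium: 69 - 5P = 4P - 3, so 72 = 9P and P* = 8, Q* = 29.
Because the ceiling (4) lies below the market-clearing price, it is binding.
At P = 4: Qd = 69 - 5·4 = 49 and Qs = 4·4 - 3 = 13.
Quantity traded falls to 13. At Q = 13 the demand price is (69 - 13)/5 = 11.2 and the supply price is (3 + 13)/4 = 4.
Deadweight loss = ½ · (11.2 - 4) · (29 - 13) = ½ · 7.2 · 16 = 57.6.

57.6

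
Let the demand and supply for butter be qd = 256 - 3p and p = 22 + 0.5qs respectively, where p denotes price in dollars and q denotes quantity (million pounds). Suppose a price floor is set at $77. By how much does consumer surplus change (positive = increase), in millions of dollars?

Rearranging supply gives qs = 2p - 44. In a free market, 256 - 3p = 2p - 44 gives the equilibrium p* = 60, q* = 76.
Because the floor (77) lies above the market-clearing price, it is binding.
At p = 77: qd = 256 - 3·77 = 25 and qs = 2·77 - 44 = 110.
Consumer surplus without the control is ½ · (256/3 - 60) · 76 = 2888/3.
With the floor, consumers buy 25 units at 77, so CS = ½ · (256/3 - 77) · 25 = 625/6.
Change in consumer surplus = 625/6 - 2888/3 = -858.5.

-858.5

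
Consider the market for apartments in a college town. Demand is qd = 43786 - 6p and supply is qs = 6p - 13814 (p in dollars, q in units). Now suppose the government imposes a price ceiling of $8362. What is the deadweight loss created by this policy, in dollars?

Without the control the market clears where 43786 - 6p = 6p - 13814, i.e. p* = 4800 and q* = 14986.
Since 8362 is above p* = 4800, the ceiling does not bind and the free-market outcome prevails.
Since the control does not bind, no trades are prevented and deadweight loss is zero.

0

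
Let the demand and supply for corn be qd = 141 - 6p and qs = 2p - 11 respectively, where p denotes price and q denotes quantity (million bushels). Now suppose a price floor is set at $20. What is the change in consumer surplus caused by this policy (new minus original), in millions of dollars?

-24

In a free market, 141 - 6p = 2p - 11 gives the equilibrium p* = 19, q* = 27.
Since 20 > 19, the floor is binding.
At p = 20: qd = 141 - 6·20 = 21 and qs = 2·20 - 11 = 29.
Consumer surplus without the control is ½ · (23.5 - 19) · 27 = 60.75.
With the floor, consumers buy 21 units at 20, so CS = ½ · (23.5 - 20) · 21 = 36.75.
Change in consumer surplus = 36.75 - 60.75 = -24.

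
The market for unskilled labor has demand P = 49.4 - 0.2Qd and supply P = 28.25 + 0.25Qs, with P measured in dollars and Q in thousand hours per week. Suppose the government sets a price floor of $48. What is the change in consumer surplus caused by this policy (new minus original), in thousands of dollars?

Rearranging demand gives Qd = 247 - 5P; rearranging supply gives Qs = 4P - 113. In a free market, 247 - 5P = 4P - 113 gives the equilibrium P* = 40, Q* = 47.
Since 48 > 40, the floor is binding.
At P = 48: Qd = 247 - 5·48 = 7 and Qs = 4·48 - 113 = 79.
Consumer surplus without the control is ½ · (49.4 - 40) · 47 = 220.9.
With the floor, consumers buy 7 units at 48, so CS = ½ · (49.4 - 48) · 7 = 4.9.
Change in consumer surplus = 4.9 - 220.9 = -216.

-216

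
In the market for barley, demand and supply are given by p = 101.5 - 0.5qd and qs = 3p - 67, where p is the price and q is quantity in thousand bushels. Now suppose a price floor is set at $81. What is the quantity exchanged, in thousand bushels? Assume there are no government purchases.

Rearranging demand gives qd = 203 - 2p. Without the control the market clears where 203 - 2p = 3p - 67, i.e. p* = 54 and q* = 95.
Since 81 > 54, the floor is binding.
At p = 81: qd = 203 - 2·81 = 41 and qs = 3·81 - 67 = 176.
The quantity actually transacted is the short side, demand: 41.

41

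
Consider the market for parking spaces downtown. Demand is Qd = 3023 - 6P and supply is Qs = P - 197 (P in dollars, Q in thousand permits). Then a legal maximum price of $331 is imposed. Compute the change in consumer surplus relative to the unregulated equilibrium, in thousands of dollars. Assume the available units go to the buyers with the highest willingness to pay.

Setting quantity demanded equal to quantity supplied, 3023 - 6P = P - 197, gives P* = 460 and Q* = 263.
The ceiling of 331 is below the equilibrium price 460, so it binds.
At P = 331: Qd = 3023 - 6·331 = 1037 and Qs = 331 - 197 = 134.
Consumer surplus without the control is ½ · (3023/6 - 460) · 263 = 69169/12.
With the ceiling, 134 units are sold at 331 (assume they go to the highest-value buyers). The demand price at Q = 134 is 481.5, so CS = ½ · [(3023/6 - 331) + (481.5 - 331)] · 134 = 64990/3.
Change in consumer surplus = 64990/3 - 69169/12 = 15899.25.

15899.25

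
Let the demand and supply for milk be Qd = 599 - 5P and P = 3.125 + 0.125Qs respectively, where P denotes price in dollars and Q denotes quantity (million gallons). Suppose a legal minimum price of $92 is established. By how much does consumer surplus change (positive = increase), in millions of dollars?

-10956

Rearranging supply gives Qs = 8P - 25. Without the control the market clears where 599 - 5P = 8P - 25, i.e. P* = 48 and Q* = 359.
Because the floor (92) lies above the market-clearing price, it is binding.
At P = 92: Qd = 599 - 5·92 = 139 and Qs = 8·92 - 25 = 711.
Consumer surplus without the control is ½ · (119.8 - 48) · 359 = 12888.1.
With the floor, consumers buy 139 units at 92, so CS = ½ · (119.8 - 92) · 139 = 1932.1.
Change in consumer surplus = 1932.1 - 12888.1 = -10956.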